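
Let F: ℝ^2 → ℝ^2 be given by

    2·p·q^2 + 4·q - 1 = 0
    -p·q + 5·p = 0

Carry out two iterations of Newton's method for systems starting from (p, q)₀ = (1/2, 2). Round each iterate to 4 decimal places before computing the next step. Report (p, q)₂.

At (1/2, 2): F = (11.0000, 1.5000).
Jacobian J = [[2·q^2, 4·p·q + 4], [-q + 5, -p]].
At the point, J = [[8.0000, 8.0000], [3.0000, -0.5000]] (det J = -28.0000).
Solving J·Δ = −F gives Δ = (-0.6250, -0.7500).
Then the next iterate is (p, q)₁ = (-0.1250, 1.2500).
Round to (-0.1250, 1.2500) and repeat: F = (3.609375, -0.468750), J = [[3.1250, 3.3750], [3.7500, 0.1250]].
Δ = (0.1658, -1.2229), so (p, q)₂ = (0.0408, 0.0271).

(0.0408, 0.0271)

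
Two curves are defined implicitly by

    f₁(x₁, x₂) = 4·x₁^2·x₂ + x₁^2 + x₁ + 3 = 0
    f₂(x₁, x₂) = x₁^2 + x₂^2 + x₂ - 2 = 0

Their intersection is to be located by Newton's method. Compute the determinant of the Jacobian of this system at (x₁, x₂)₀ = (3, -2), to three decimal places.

-93.000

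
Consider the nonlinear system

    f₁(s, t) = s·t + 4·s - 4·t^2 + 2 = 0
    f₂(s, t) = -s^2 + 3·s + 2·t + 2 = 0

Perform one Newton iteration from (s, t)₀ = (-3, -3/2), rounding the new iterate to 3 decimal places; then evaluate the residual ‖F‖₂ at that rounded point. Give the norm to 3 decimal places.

At (-3, -3/2): F = (-14.500, -19.000).
Jacobian J = [[t + 4, s - 8·t], [-2·s + 3, 2]].
At the point, J = [[2.500, 9.000], [9.000, 2.000]] (det J = -76.000).
Solving J·Δ = −F gives Δ = (1.868, 1.092).
Then the next iterate is (s, t)₁ = (-1.132, -0.408).
Re-evaluating at (-1.132, -0.408): F = (-2.732, -3.49342), so ‖F‖₂ = 4.435.

4.435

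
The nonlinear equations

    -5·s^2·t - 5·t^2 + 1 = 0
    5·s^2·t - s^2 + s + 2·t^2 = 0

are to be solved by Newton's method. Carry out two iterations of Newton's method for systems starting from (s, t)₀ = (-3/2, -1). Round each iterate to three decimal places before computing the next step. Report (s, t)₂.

(-1.799, 1.630)

At (-3/2, -1): F = (7.250, -13.000).
Jacobian J = [[-10·s·t, -5·s^2 - 10·t], [10·s·t - 2·s + 1, 5·s^2 + 4·t]].
At the point, J = [[-15.000, -1.250], [19.000, 7.250]] (det J = -85.000).
Solving J·Δ = −F gives Δ = (0.427, 0.674).
Then the next iterate is (s, t)₁ = (-1.073, -0.326).
Round to (-1.073, -0.326) and repeat: F = (2.34529, -3.88844), J = [[-3.49798, -2.49664], [6.64398, 4.45264]].
Δ = (-0.726, 1.956), so (s, t)₂ = (-1.799, 1.630).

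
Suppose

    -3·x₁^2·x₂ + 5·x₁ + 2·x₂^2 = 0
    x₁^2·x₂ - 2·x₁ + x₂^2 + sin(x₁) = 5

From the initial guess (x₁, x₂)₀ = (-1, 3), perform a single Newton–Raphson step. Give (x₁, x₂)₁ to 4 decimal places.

At (-1, 3): F = (4.0000, 8.158529).
Jacobian J = [[-6·x₁·x₂ + 5, -3·x₁^2 + 4·x₂], [2·x₁·x₂ + cos(x₁) - 2, x₁^2 + 2·x₂]].
At the point, J = [[23.0000, 9.0000], [-7.459698, 7.0000]] (det J = 228.137279).
Solving J·Δ = −F gives Δ = (0.1991, -0.9533).
Then the next iterate is (x₁, x₂)₁ = (-0.8009, 2.0467).

(-0.8009, 2.0467)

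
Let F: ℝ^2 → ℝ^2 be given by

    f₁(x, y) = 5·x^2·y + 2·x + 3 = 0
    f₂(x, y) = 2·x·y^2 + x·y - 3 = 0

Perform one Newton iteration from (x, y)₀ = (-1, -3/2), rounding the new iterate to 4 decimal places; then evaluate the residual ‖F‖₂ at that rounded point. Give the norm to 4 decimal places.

2.9201

At (-1, -3/2): F = (-6.5000, -6.0000).
Jacobian J = [[10·x·y + 2, 5·x^2], [2·y^2 + y, 4·x·y + x]].
At the point, J = [[17.0000, 5.0000], [3.0000, 5.0000]] (det J = 70.0000).
Solving J·Δ = −F gives Δ = (0.0357, 1.1786).
Then the next iterate is (x, y)₁ = (-0.9643, -0.3214).
Re-evaluating at (-0.9643, -0.3214): F = (-0.422908, -2.889294), so ‖F‖₂ = 2.9201.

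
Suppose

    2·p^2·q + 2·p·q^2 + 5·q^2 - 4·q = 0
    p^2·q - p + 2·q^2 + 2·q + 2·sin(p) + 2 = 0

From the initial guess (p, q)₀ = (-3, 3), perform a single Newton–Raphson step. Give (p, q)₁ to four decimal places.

At (-3, 3): F = (33.0000, 55.717760).
Jacobian J = [[4·p·q + 2·q^2, 2·p^2 + 4·p·q + 10·q - 4], [2·p·q + 2·cos(p) - 1, p^2 + 4·q + 2]].
At the point, J = [[-18.0000, 8.0000], [-20.979985, 23.0000]] (det J = -246.160120).
Solving J·Δ = −F gives Δ = (1.2726, -1.2617).
Then the next iterate is (p, q)₁ = (-1.7274, 1.7383).

(-1.7274, 1.7383)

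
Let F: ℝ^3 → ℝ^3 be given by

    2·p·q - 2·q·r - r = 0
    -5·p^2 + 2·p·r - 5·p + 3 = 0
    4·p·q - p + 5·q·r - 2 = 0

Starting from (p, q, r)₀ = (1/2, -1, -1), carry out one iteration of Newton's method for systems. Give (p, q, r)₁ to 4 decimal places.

At (1/2, -1, -1): F = (-2.0000, -1.7500, 0.5000).
Jacobian J = [[2·q, 2·p - 2·r, -2·q - 1], [-10·p + 2·r - 5, 0, 2·p], [4·q - 1, 4·p + 5·r, 5·q]].
At the point, J = [[-2.0000, 3.0000, 1.0000], [-12.0000, 0.0000, 1.0000], [-5.0000, -3.0000, -5.0000]] (det J = -165.0000).
Solving J·Δ = −F gives Δ = (-0.1545, 0.5985, -0.1045).
Then the next iterate is (p, q, r)₁ = (0.3455, -0.4015, -1.1045).

(0.3455, -0.4015, -1.1045)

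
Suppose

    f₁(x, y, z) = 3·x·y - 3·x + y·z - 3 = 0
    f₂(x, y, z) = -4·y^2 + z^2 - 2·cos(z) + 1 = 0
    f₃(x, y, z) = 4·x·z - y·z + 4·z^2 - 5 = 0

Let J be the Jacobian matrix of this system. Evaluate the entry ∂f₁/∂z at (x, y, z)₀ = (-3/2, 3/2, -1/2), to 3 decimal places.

1.500

∂f₁/∂z = y.
At (-3/2, 3/2, -1/2) this is 1.500.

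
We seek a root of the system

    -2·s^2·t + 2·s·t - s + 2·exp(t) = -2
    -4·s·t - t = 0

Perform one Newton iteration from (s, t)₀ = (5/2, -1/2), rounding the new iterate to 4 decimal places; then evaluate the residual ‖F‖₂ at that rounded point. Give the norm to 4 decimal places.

At (5/2, -1/2): F = (4.463061, 5.5000).
Jacobian J = [[-4·s·t + 2·t - 1, -2·s^2 + 2·s + 2·exp(t)], [-4·t, -4·s - 1]].
At the point, J = [[3.0000, -6.286939], [2.0000, -11.0000]] (det J = -20.426123).
Solving J·Δ = −F gives Δ = (-0.7106, 0.3708).
Then the next iterate is (s, t)₁ = (1.7894, -0.1292).
Re-evaluating at (1.7894, -0.1292): F = (2.333200, 1.053962), so ‖F‖₂ = 2.5602.

2.5602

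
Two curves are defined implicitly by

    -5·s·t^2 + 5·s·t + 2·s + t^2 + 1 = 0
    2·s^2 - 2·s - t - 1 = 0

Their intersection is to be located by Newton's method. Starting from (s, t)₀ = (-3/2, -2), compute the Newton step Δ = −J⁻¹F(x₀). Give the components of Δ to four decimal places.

At (-3/2, -2): F = (47.0000, 8.5000).
Jacobian J = [[-5·t^2 + 5·t + 2, -10·s·t + 5·s + 2·t], [4·s - 2, -1]].
At the point, J = [[-28.0000, -41.5000], [-8.0000, -1.0000]] (det J = -304.0000).
Solving J·Δ = −F gives Δ = (1.0058, 0.4539).

(1.0058, 0.4539)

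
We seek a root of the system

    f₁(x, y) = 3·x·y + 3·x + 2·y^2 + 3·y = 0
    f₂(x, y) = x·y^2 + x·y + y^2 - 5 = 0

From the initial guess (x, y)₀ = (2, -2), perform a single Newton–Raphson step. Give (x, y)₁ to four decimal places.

(0.6786, -1.9643)

At (2, -2): F = (-4.0000, 3.0000).
Jacobian J = [[3·y + 3, 3·x + 4·y + 3], [y^2 + y, 2·x·y + x + 2·y]].
At the point, J = [[-3.0000, 1.0000], [2.0000, -10.0000]] (det J = 28.0000).
Solving J·Δ = −F gives Δ = (-1.3214, 0.0357).
Then the next iterate is (x, y)₁ = (0.6786, -1.9643).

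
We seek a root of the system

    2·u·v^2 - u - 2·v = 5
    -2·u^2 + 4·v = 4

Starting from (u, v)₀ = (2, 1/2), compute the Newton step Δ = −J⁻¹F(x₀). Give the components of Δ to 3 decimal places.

At (2, 1/2): F = (-7.000, -10.000).
Jacobian J = [[2·v^2 - 1, 4·u·v - 2], [-4·u, 4]].
At the point, J = [[-0.500, 2.000], [-8.000, 4.000]] (det J = 14.000).
Solving J·Δ = −F gives Δ = (0.571, 3.643).

(0.571, 3.643)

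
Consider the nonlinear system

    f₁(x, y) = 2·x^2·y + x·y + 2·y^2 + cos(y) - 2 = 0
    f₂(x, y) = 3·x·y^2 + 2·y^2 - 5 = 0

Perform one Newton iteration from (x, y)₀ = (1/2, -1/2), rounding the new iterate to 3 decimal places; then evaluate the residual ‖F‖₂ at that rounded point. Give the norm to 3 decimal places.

4.456

At (1/2, -1/2): F = (-1.12242, -4.125).
Jacobian J = [[4·x·y + y, 2·x^2 + x + 4·y - sin(y)], [3·y^2, 6·x·y + 4·y]].
At the point, J = [[-1.500, -0.52057], [0.750, -3.500]] (det J = 5.64043).
Solving J·Δ = −F gives Δ = (-0.316, -1.246).
Then the next iterate is (x, y)₁ = (0.184, -1.746).
Re-evaluating at (0.184, -1.746): F = (3.48323, 2.77981), so ‖F‖₂ = 4.456.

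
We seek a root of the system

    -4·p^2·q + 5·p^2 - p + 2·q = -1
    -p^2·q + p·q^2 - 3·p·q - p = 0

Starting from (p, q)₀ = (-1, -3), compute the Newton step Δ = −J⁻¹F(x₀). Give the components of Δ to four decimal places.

(0.2946, 1.3450)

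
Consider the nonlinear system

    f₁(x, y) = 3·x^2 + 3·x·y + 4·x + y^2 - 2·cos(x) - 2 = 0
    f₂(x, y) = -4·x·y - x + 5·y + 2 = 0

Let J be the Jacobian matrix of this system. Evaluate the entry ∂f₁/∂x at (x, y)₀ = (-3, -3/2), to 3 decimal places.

∂f₁/∂x = 6·x + 3·y + 2·sin(x) + 4.
At (-3, -3/2) this is -18.782.

-18.782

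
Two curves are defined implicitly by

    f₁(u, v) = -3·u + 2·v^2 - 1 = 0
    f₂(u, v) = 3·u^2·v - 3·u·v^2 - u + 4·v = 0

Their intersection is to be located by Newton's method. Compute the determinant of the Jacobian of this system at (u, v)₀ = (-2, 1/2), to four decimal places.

-50.5000

J = [[-3, 4·v], [6·u·v - 3·v^2 - 1, 3·u^2 - 6·u·v + 4]].
At the point, J = [[-3.0000, 2.0000], [-7.7500, 22.0000]].
det J = -50.5000.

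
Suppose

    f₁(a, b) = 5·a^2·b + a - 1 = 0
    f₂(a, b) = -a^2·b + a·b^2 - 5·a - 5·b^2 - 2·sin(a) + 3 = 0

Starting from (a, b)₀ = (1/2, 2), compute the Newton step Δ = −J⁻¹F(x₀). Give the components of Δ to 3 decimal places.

(-0.066, -1.022)

At (1/2, 2): F = (2.000, -18.95885).
Jacobian J = [[10·a·b + 1, 5·a^2], [-2·a·b + b^2 - 2·cos(a) - 5, -a^2 + 2·a·b - 10·b]].
At the point, J = [[11.000, 1.250], [-4.75517, -18.250]] (det J = -194.80604).
Solving J·Δ = −F gives Δ = (-0.066, -1.022).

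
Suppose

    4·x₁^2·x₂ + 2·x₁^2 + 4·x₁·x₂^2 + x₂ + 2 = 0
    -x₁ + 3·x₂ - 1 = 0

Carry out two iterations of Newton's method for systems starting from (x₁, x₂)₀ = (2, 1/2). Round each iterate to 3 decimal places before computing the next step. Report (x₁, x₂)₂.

(0.100, 0.367)

At (2, 1/2): F = (20.500, -1.500).
Jacobian J = [[8·x₁·x₂ + 4·x₁ + 4·x₂^2, 4·x₁^2 + 8·x₁·x₂ + 1], [-1, 3]].
At the point, J = [[17.000, 25.000], [-1.000, 3.000]] (det J = 76.000).
Solving J·Δ = −F gives Δ = (-1.303, 0.066).
Then the next iterate is (x₁, x₂)₁ = (0.697, 0.566).
Round to (0.697, 0.566) and repeat: F = (5.53064, 0.001), J = [[7.22544, 6.09925], [-1.000, 3.000]].
Δ = (-0.597, -0.199), so (x₁, x₂)₂ = (0.100, 0.367).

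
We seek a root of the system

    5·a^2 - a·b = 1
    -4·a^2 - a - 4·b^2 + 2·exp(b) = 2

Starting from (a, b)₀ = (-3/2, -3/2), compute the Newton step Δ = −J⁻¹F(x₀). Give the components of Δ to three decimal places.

At (-3/2, -3/2): F = (8.000, -18.05374).
Jacobian J = [[10·a - b, -a], [-8·a - 1, -8·b + 2·exp(b)]].
At the point, J = [[-13.500, 1.500], [11.000, 12.44626]] (det J = -184.52451).
Solving J·Δ = −F gives Δ = (0.686, 0.844).

(0.686, 0.844)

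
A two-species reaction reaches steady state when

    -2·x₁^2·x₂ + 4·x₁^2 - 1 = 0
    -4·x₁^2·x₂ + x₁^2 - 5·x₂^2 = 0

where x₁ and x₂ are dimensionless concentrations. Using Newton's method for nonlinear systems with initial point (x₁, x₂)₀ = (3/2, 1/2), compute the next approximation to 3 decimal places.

At (3/2, 1/2): F = (5.750, -3.500).
Jacobian J = [[-4·x₁·x₂ + 8·x₁, -2·x₁^2], [-8·x₁·x₂ + 2·x₁, -4·x₁^2 - 10·x₂]].
At the point, J = [[9.000, -4.500], [-3.000, -14.000]] (det J = -139.500).
Solving J·Δ = −F gives Δ = (-0.690, -0.102).
Then the next iterate is (x₁, x₂)₁ = (0.810, 0.398).

(0.810, 0.398)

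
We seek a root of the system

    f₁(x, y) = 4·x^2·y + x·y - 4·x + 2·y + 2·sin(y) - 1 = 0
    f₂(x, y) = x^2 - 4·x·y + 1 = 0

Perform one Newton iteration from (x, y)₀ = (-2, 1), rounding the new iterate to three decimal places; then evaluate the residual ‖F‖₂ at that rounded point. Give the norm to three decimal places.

At (-2, 1): F = (24.68294, 13.000).
Jacobian J = [[8·x·y + y - 4, 4·x^2 + x + 2·cos(y) + 2], [2·x - 4·y, -4·x]].
At the point, J = [[-19.000, 17.08060], [-8.000, 8.000]] (det J = -15.35516).
Solving J·Δ = −F gives Δ = (-1.601, -3.226).
Then the next iterate is (x, y)₁ = (-3.601, -2.226).
Re-evaluating at (-3.601, -2.226): F = (-100.07798, -18.09610), so ‖F‖₂ = 101.701.

101.701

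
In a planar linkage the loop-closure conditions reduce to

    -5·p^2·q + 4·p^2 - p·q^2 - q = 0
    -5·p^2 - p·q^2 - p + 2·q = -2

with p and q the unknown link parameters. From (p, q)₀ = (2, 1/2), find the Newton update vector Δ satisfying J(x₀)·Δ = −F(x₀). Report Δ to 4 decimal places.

At (2, 1/2): F = (5.0000, -19.5000).
Jacobian J = [[-10·p·q + 8·p - q^2, -5·p^2 - 2·p·q - 1], [-10·p - q^2 - 1, -2·p·q + 2]].
At the point, J = [[5.7500, -23.0000], [-21.2500, 0.0000]] (det J = -488.7500).
Solving J·Δ = −F gives Δ = (-0.9176, -0.0120).

(-0.9176, -0.0120)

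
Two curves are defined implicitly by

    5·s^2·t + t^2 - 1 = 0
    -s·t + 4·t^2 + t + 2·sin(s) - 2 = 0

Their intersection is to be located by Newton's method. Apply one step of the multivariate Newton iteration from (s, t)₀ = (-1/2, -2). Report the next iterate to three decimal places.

(-0.349, -1.268)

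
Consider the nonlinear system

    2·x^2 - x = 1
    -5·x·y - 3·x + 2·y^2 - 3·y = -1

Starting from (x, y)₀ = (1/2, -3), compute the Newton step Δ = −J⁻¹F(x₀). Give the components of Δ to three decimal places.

At (1/2, -3): F = (-1.000, 34.000).
Jacobian J = [[4·x - 1, 0], [-5·y - 3, -5·x + 4·y - 3]].
At the point, J = [[1.000, 0.000], [12.000, -17.500]] (det J = -17.500).
Solving J·Δ = −F gives Δ = (1.000, 2.629).

(1.000, 2.629)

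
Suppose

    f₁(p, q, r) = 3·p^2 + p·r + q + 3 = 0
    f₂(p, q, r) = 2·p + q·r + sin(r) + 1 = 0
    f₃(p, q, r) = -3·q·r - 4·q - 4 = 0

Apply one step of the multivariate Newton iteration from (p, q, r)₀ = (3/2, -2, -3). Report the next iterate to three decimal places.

(0.437, -0.512, -1.906)

At (3/2, -2, -3): F = (3.250, 9.85888, -14.000).
Jacobian J = [[6·p + r, 1, p], [2, r, q + cos(r)], [0, -3·r - 4, -3·q]].
At the point, J = [[6.000, 1.000, 1.500], [2.000, -3.000, -2.98999], [0.000, 5.000, 6.000]] (det J = -15.30023).
Solving J·Δ = −F gives Δ = (-1.063, 1.488, 1.094).
Then the next iterate is (p, q, r)₁ = (0.437, -0.512, -1.906).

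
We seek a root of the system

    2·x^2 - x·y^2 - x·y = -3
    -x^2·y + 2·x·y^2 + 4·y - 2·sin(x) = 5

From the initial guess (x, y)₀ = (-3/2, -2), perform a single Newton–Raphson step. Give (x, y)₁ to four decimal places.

(-0.8988, -0.7354)

At (-3/2, -2): F = (10.5000, -18.505010).
Jacobian J = [[4·x - y^2 - y, -2·x·y - x], [-2·x·y + 2·y^2 - 2·cos(x), -x^2 + 4·x·y + 4]].
At the point, J = [[-8.0000, -4.5000], [1.858526, 13.7500]] (det J = -101.636635).
Solving J·Δ = −F gives Δ = (0.6012, 1.2646).
Then the next iterate is (x, y)₁ = (-0.8988, -0.7354).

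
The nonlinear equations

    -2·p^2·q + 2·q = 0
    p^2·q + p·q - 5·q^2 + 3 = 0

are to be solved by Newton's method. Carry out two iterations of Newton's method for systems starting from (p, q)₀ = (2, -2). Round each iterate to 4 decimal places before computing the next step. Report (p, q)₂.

At (2, -2): F = (12.0000, -29.0000).
Jacobian J = [[-4·p·q, -2·p^2 + 2], [2·p·q + q, p^2 + p - 10·q]].
At the point, J = [[16.0000, -6.0000], [-10.0000, 26.0000]] (det J = 356.0000).
Solving J·Δ = −F gives Δ = (-0.3876, 0.9663).
Then the next iterate is (p, q)₁ = (1.6124, -1.0337).
Round to (1.6124, -1.0337) and repeat: F = (3.307496, -6.696864), J = [[6.666952, -3.199668], [-4.367176, 14.549234]].
Δ = (-0.3215, 0.3638), so (p, q)₂ = (1.2909, -0.6699).

(1.2909, -0.6699)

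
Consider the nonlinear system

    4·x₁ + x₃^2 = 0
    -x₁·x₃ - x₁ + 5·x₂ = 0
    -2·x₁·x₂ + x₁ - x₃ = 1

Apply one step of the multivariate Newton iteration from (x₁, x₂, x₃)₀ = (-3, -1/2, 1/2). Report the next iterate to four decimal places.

(-0.1194, -0.1723, 0.7275)

At (-3, -1/2, 1/2): F = (-11.7500, 2.0000, -7.5000).
Jacobian J = [[4, 0, 2·x₃], [-x₃ - 1, 5, -x₁], [-2·x₂ + 1, -2·x₁, -1]].
At the point, J = [[4.0000, 0.0000, 1.0000], [-1.5000, 5.0000, 3.0000], [2.0000, 6.0000, -1.0000]] (det J = -111.0000).
Solving J·Δ = −F gives Δ = (2.8806, 0.3277, 0.2275).
Then the next iterate is (x₁, x₂, x₃)₁ = (-0.1194, -0.1723, 0.7275).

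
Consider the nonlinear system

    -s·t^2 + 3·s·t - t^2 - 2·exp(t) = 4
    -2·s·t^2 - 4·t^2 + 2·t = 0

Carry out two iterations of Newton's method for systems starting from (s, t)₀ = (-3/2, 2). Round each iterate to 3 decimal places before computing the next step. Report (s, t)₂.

At (-3/2, 2): F = (-25.77811, 0.000).
Jacobian J = [[-t^2 + 3·t, -2·s·t + 3·s - 2·t - 2·exp(t)], [-2·t^2, -4·s·t - 8·t + 2]].
At the point, J = [[2.000, -17.27811], [-8.000, -2.000]] (det J = -142.22490).
Solving J·Δ = −F gives Δ = (0.362, -1.450).
Then the next iterate is (s, t)₁ = (-1.138, 0.550).
Round to (-1.138, 0.550) and repeat: F = (-9.30246, 0.57849), J = [[1.34750, -6.72871], [-0.605, 0.10360]].
Δ = (0.745, -1.233), so (s, t)₂ = (-0.393, -0.683).

(-0.393, -0.683)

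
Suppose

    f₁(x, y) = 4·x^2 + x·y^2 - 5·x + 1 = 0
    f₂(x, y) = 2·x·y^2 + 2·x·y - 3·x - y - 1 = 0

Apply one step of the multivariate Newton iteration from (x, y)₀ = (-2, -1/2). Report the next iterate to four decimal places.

(-0.5766, 1.0180)

At (-2, -1/2): F = (26.5000, 6.5000).
Jacobian J = [[8·x + y^2 - 5, 2·x·y], [2·y^2 + 2·y - 3, 4·x·y + 2·x - 1]].
At the point, J = [[-20.7500, 2.0000], [-3.5000, -1.0000]] (det J = 27.7500).
Solving J·Δ = −F gives Δ = (1.4234, 1.5180).
Then the next iterate is (x, y)₁ = (-0.5766, 1.0180).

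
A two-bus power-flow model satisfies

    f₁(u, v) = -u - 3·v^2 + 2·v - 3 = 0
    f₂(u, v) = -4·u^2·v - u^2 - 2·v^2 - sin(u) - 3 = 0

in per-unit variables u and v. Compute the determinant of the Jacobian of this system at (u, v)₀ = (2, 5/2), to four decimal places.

-540.5901

J = [[-1, -6·v + 2], [-8·u·v - 2·u - cos(u), -4·u^2 - 4·v]].
At the point, J = [[-1.0000, -13.0000], [-43.583853, -26.0000]].
det J = -540.5901.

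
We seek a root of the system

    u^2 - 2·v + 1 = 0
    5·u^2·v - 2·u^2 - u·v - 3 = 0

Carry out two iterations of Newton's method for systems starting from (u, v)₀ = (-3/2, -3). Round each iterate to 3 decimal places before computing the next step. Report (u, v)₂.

(-1.408, 1.381)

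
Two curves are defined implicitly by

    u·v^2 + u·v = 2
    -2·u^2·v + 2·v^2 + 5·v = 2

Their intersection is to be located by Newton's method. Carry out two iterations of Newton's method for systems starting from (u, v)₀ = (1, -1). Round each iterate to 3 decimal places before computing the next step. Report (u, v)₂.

(0.973, -2.386)

At (1, -1): F = (-2.000, -3.000).
Jacobian J = [[v^2 + v, 2·u·v + u], [-4·u·v, -2·u^2 + 4·v + 5]].
At the point, J = [[0.000, -1.000], [4.000, -1.000]] (det J = 4.000).
Solving J·Δ = −F gives Δ = (0.250, -2.000).
Then the next iterate is (u, v)₁ = (1.250, -3.000).
Round to (1.250, -3.000) and repeat: F = (5.500, 10.375), J = [[6.000, -6.250], [15.000, -10.125]].
Δ = (-0.277, 0.614), so (u, v)₂ = (0.973, -2.386).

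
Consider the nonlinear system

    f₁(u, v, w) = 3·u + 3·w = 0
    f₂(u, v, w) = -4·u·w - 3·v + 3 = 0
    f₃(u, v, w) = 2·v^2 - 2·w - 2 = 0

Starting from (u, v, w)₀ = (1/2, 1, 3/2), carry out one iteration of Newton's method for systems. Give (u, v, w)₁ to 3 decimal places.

(1.200, 0.400, -1.200)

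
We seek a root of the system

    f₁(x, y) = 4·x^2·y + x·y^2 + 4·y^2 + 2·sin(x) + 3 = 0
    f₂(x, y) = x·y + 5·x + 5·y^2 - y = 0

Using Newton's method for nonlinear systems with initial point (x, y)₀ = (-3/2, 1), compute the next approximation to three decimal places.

(-0.510, 0.875)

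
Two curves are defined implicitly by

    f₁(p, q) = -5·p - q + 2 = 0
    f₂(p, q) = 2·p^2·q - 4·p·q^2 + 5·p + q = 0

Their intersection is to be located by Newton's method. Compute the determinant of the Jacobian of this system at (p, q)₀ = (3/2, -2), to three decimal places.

J = [[-5, -1], [4·p·q - 4·q^2 + 5, 2·p^2 - 8·p·q + 1]].
At the point, J = [[-5.000, -1.000], [-23.000, 29.500]].
det J = -170.500.

-170.500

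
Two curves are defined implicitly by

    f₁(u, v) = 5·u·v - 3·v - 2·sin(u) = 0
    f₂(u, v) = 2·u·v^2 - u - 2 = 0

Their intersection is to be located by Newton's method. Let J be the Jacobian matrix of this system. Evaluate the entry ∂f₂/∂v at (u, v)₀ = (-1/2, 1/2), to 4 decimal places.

∂f₂/∂v = 4·u·v.
At (-1/2, 1/2) this is -1.0000.

-1.0000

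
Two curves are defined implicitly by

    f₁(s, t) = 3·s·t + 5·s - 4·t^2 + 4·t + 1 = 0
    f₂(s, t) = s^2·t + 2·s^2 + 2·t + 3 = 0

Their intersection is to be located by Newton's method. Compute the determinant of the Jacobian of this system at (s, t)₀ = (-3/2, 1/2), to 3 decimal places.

-6.125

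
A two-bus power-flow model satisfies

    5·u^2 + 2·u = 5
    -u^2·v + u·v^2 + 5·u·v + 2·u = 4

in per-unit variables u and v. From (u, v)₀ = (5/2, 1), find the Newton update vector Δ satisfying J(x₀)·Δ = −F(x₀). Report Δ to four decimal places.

At (5/2, 1): F = (31.2500, 9.7500).
Jacobian J = [[10·u + 2, 0], [-2·u·v + v^2 + 5·v + 2, -u^2 + 2·u·v + 5·u]].
At the point, J = [[27.0000, 0.0000], [3.0000, 11.2500]] (det J = 303.7500).
Solving J·Δ = −F gives Δ = (-1.1574, -0.5580).

(-1.1574, -0.5580)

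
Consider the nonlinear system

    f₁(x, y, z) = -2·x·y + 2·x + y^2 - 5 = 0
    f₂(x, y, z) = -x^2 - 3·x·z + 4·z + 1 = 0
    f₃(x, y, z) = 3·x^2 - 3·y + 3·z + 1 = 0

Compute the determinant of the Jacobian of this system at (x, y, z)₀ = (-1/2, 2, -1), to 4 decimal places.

J = [[-2·y + 2, -2·x + 2·y, 0], [-2·x - 3·z, 0, -3·x + 4], [6·x, -3, 3]].
At the point, J = [[-2.0000, 5.0000, 0.0000], [4.0000, 0.0000, 5.5000], [-3.0000, -3.0000, 3.0000]].
det J = -175.5000.

-175.5000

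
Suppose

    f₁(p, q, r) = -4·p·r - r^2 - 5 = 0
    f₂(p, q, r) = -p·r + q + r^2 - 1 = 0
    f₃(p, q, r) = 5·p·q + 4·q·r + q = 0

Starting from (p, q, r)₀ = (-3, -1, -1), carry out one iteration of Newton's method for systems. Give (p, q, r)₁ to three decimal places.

(1.000, -1.143, -0.857)

At (-3, -1, -1): F = (-18.000, -4.000, 18.000).
Jacobian J = [[-4·r, 0, -4·p - 2·r], [-r, 1, -p + 2·r], [5·q, 5·p + 4·r + 1, 4·q]].
At the point, J = [[4.000, 0.000, 14.000], [1.000, 1.000, 1.000], [-5.000, -18.000, -4.000]] (det J = -126.000).
Solving J·Δ = −F gives Δ = (4.000, -0.143, 0.143).
Then the next iterate is (p, q, r)₁ = (1.000, -1.143, -0.857).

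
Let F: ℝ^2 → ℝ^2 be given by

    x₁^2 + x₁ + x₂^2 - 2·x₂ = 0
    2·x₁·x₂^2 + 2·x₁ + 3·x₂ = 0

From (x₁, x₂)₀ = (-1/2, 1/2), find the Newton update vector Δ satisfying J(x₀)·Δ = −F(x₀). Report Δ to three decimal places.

(0.700, -1.000)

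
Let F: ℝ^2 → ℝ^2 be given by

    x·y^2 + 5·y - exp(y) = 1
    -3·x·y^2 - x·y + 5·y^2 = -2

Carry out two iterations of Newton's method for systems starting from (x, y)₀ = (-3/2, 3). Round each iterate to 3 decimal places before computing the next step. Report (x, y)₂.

(2.018, 3.817)

At (-3/2, 3): F = (-19.58554, 92.000).
Jacobian J = [[y^2, 2·x·y - exp(y) + 5], [-3·y^2 - y, -6·x·y - x + 10·y]].
At the point, J = [[9.000, -24.08554], [-30.000, 58.500]] (det J = -196.06611).
Solving J·Δ = −F gives Δ = (5.458, 1.226).
Then the next iterate is (x, y)₁ = (3.958, 4.226).
Round to (3.958, 4.226) and repeat: F = (22.37331, -137.48980), J = [[17.85908, -29.98990], [-57.80323, -62.05705]].
Δ = (-1.940, -0.409), so (x, y)₂ = (2.018, 3.817).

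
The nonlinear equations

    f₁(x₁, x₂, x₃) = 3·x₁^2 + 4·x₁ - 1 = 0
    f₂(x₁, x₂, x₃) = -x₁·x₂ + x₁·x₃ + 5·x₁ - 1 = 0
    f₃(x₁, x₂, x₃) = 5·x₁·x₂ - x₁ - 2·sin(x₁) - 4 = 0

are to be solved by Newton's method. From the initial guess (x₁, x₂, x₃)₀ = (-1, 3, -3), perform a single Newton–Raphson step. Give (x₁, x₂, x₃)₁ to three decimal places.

At (-1, 3, -3): F = (-2.000, 0.000, -16.31706).
Jacobian J = [[6·x₁ + 4, 0, 0], [-x₂ + x₃ + 5, -x₁, x₁], [5·x₂ - 2·cos(x₁) - 1, 5·x₁, 0]].
At the point, J = [[-2.000, 0.000, 0.000], [-1.000, 1.000, -1.000], [12.91940, -5.000, 0.000]] (det J = 10.000).
Solving J·Δ = −F gives Δ = (-1.000, -5.847, -4.847).
Then the next iterate is (x₁, x₂, x₃)₁ = (-2.000, -2.847, -7.847).

(-2.000, -2.847, -7.847)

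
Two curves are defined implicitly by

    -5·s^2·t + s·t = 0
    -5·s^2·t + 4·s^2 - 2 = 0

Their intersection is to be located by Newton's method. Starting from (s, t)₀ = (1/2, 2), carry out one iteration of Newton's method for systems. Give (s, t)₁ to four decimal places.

At (1/2, 2): F = (-1.5000, -3.5000).
Jacobian J = [[-10·s·t + t, -5·s^2 + s], [-10·s·t + 8·s, -5·s^2]].
At the point, J = [[-8.0000, -0.7500], [-6.0000, -1.2500]] (det J = 5.5000).
Solving J·Δ = −F gives Δ = (0.1364, -3.4545).
Then the next iterate is (s, t)₁ = (0.6364, -1.4545).

(0.6364, -1.4545)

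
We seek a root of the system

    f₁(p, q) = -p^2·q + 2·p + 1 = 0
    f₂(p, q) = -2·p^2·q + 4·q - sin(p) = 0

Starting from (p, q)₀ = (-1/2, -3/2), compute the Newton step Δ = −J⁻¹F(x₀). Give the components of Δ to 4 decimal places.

At (-1/2, -3/2): F = (0.3750, -4.770574).
Jacobian J = [[-2·p·q + 2, -p^2], [-4·p·q - cos(p), -2·p^2 + 4]].
At the point, J = [[0.5000, -0.2500], [-3.877583, 3.5000]] (det J = 0.780604).
Solving J·Δ = −F gives Δ = (-0.1535, 1.1929).

(-0.1535, 1.1929)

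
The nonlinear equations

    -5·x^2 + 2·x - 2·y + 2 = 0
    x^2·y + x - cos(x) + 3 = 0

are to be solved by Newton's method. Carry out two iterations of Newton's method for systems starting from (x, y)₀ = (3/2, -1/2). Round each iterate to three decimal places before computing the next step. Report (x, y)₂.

At (3/2, -1/2): F = (-5.250, 3.30426).
Jacobian J = [[-10·x + 2, -2], [2·x·y + sin(x) + 1, x^2]].
At the point, J = [[-13.000, -2.000], [0.49749, 2.250]] (det J = -28.25501).
Solving J·Δ = −F gives Δ = (-0.184, -1.428).
Then the next iterate is (x, y)₁ = (1.316, -1.928).
Round to (1.316, -1.928) and repeat: F = (-0.17128, 0.72493), J = [[-11.160, -2.000], [-3.10678, 1.73186]].
Δ = (0.045, -0.338), so (x, y)₂ = (1.361, -2.266).

(1.361, -2.266)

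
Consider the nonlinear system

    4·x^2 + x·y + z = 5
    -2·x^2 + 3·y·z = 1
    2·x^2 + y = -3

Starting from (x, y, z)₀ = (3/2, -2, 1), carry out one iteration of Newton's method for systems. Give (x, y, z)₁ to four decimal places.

(-2.1389, 14.3333, 10.8889)

At (3/2, -2, 1): F = (2.0000, -11.5000, 5.5000).
Jacobian J = [[8·x + y, x, 1], [-4·x, 3·z, 3·y], [4·x, 1, 0]].
At the point, J = [[10.0000, 1.5000, 1.0000], [-6.0000, 3.0000, -6.0000], [6.0000, 1.0000, 0.0000]] (det J = -18.0000).
Solving J·Δ = −F gives Δ = (-3.6389, 16.3333, 9.8889).
Then the next iterate is (x, y, z)₁ = (-2.1389, 14.3333, 10.8889).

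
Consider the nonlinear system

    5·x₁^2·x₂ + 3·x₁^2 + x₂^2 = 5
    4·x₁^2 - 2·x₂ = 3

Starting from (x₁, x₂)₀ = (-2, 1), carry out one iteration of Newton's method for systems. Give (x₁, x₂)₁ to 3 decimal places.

(-1.284, 0.769)

At (-2, 1): F = (28.000, 11.000).
Jacobian J = [[10·x₁·x₂ + 6·x₁, 5·x₁^2 + 2·x₂], [8·x₁, -2]].
At the point, J = [[-32.000, 22.000], [-16.000, -2.000]] (det J = 416.000).
Solving J·Δ = −F gives Δ = (0.716, -0.231).
Then the next iterate is (x₁, x₂)₁ = (-1.284, 0.769).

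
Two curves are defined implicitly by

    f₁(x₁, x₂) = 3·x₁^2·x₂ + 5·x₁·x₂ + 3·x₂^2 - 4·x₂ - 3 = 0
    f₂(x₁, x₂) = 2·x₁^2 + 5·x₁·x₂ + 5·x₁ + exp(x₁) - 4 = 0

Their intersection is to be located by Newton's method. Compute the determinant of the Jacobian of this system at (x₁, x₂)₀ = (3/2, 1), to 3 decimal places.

-227.827

J = [[6·x₁·x₂ + 5·x₂, 3·x₁^2 + 5·x₁ + 6·x₂ - 4], [4·x₁ + 5·x₂ + exp(x₁) + 5, 5·x₁]].
At the point, J = [[14.000, 16.250], [20.48169, 7.500]].
det J = -227.827.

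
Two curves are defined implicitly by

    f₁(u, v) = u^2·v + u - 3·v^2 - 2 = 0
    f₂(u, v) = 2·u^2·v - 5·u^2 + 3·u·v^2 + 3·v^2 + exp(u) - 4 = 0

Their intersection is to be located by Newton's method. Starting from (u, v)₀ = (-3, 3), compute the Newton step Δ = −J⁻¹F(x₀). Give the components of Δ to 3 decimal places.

(0.708, -1.892)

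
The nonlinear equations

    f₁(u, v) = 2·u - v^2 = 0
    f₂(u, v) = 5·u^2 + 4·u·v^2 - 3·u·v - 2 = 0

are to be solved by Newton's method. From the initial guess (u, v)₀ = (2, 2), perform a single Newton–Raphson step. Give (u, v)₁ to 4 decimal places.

(1.1163, 1.5581)

At (2, 2): F = (0.0000, 38.0000).
Jacobian J = [[2, -2·v], [10·u + 4·v^2 - 3·v, 8·u·v - 3·u]].
At the point, J = [[2.0000, -4.0000], [30.0000, 26.0000]] (det J = 172.0000).
Solving J·Δ = −F gives Δ = (-0.8837, -0.4419).
Then the next iterate is (u, v)₁ = (1.1163, 1.5581).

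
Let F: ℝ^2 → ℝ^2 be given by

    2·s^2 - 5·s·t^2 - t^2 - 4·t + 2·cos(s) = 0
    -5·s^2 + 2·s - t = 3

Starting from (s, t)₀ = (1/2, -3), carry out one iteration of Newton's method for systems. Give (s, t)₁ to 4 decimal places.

(0.2736, -2.5709)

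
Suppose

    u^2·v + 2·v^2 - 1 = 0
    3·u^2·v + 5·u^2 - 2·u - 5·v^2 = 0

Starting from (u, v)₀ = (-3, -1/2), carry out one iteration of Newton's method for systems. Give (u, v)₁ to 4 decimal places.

At (-3, -1/2): F = (-5.0000, 36.2500).
Jacobian J = [[2·u·v, u^2 + 4·v], [6·u·v + 10·u - 2, 3·u^2 - 10·v]].
At the point, J = [[3.0000, 7.0000], [-23.0000, 32.0000]] (det J = 257.0000).
Solving J·Δ = −F gives Δ = (1.6099, 0.0243).
Then the next iterate is (u, v)₁ = (-1.3901, -0.4757).

(-1.3901, -0.4757)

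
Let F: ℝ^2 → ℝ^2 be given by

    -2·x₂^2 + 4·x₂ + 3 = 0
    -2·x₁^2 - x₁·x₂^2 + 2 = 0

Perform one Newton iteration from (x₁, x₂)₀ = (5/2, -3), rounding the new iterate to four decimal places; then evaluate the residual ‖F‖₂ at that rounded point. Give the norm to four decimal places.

At (5/2, -3): F = (-27.0000, -33.0000).
Jacobian J = [[0, -4·x₂ + 4], [-4·x₁ - x₂^2, -2·x₁·x₂]].
At the point, J = [[0.0000, 16.0000], [-19.0000, 15.0000]] (det J = 304.0000).
Solving J·Δ = −F gives Δ = (-0.4046, 1.6875).
Then the next iterate is (x₁, x₂)₁ = (2.0954, -1.3125).
Re-evaluating at (2.0954, -1.3125): F = (-5.695312, -10.391056), so ‖F‖₂ = 11.8495.

11.8495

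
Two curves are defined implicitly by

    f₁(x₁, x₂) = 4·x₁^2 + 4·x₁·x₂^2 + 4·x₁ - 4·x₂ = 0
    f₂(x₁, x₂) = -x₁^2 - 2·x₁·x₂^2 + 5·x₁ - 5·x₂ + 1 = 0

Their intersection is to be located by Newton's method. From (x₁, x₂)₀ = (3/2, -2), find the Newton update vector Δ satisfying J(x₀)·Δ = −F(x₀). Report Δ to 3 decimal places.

At (3/2, -2): F = (47.000, 4.250).
Jacobian J = [[8·x₁ + 4·x₂^2 + 4, 8·x₁·x₂ - 4], [-2·x₁ - 2·x₂^2 + 5, -4·x₁·x₂ - 5]].
At the point, J = [[32.000, -28.000], [-6.000, 7.000]] (det J = 56.000).
Solving J·Δ = −F gives Δ = (-8.000, -7.464).

(-8.000, -7.464)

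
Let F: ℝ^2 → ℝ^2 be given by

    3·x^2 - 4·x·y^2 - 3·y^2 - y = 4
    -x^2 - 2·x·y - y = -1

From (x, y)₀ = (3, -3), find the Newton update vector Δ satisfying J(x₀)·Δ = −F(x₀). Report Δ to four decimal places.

At (3, -3): F = (-109.0000, 13.0000).
Jacobian J = [[6·x - 4·y^2, -8·x·y - 6·y - 1], [-2·x - 2·y, -2·x - 1]].
At the point, J = [[-18.0000, 89.0000], [0.0000, -7.0000]] (det J = 126.0000).
Solving J·Δ = −F gives Δ = (3.1270, 1.8571).

(3.1270, 1.8571)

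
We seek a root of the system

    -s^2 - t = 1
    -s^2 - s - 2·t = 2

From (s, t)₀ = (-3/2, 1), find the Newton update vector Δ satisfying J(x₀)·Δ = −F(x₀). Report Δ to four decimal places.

At (-3/2, 1): F = (-4.2500, -4.7500).
Jacobian J = [[-2·s, -1], [-2·s - 1, -2]].
At the point, J = [[3.0000, -1.0000], [2.0000, -2.0000]] (det J = -4.0000).
Solving J·Δ = −F gives Δ = (0.9375, -1.4375).

(0.9375, -1.4375)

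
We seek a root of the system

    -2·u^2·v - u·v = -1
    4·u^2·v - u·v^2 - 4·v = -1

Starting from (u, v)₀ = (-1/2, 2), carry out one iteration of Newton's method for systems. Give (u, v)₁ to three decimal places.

(-1.000, 5.000)

At (-1/2, 2): F = (1.000, -3.000).
Jacobian J = [[-4·u·v - v, -2·u^2 - u], [8·u·v - v^2, 4·u^2 - 2·u·v - 4]].
At the point, J = [[2.000, 0.000], [-12.000, -1.000]] (det J = -2.000).
Solving J·Δ = −F gives Δ = (-0.500, 3.000).
Then the next iterate is (u, v)₁ = (-1.000, 5.000).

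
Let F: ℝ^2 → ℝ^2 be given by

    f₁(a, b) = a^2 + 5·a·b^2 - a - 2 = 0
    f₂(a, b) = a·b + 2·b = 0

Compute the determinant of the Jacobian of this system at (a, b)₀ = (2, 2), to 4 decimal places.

J = [[2·a + 5·b^2 - 1, 10·a·b], [b, a + 2]].
At the point, J = [[23.0000, 40.0000], [2.0000, 4.0000]].
det J = 12.0000.

12.0000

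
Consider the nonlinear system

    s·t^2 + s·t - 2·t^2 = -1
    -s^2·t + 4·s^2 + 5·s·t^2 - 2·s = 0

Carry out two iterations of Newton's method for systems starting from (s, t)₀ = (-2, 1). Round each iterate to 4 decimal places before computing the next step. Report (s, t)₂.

(-0.2636, 0.6544)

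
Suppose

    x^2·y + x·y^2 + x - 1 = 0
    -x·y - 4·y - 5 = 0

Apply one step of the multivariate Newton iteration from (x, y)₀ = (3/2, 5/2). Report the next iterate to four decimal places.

At (3/2, 5/2): F = (15.5000, -18.7500).
Jacobian J = [[2·x·y + y^2 + 1, x^2 + 2·x·y], [-y, -x - 4]].
At the point, J = [[14.7500, 9.7500], [-2.5000, -5.5000]] (det J = -56.7500).
Solving J·Δ = −F gives Δ = (1.7192, -4.1905).
Then the next iterate is (x, y)₁ = (3.2192, -1.6905).

(3.2192, -1.6905)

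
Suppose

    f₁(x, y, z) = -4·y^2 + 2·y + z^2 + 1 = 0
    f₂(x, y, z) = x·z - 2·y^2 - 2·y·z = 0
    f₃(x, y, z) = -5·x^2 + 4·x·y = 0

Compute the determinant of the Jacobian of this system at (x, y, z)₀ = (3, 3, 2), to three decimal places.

-2244.000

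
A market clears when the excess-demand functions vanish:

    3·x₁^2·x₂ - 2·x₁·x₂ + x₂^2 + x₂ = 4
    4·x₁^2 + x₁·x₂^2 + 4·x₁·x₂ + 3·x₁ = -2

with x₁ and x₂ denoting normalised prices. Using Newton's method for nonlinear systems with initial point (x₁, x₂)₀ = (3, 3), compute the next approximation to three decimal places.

(12.896, -16.500)

At (3, 3): F = (71.000, 110.000).
Jacobian J = [[6·x₁·x₂ - 2·x₂, 3·x₁^2 - 2·x₁ + 2·x₂ + 1], [8·x₁ + x₂^2 + 4·x₂ + 3, 2·x₁·x₂ + 4·x₁]].
At the point, J = [[48.000, 28.000], [48.000, 30.000]] (det J = 96.000).
Solving J·Δ = −F gives Δ = (9.896, -19.500).
Then the next iterate is (x₁, x₂)₁ = (12.896, -16.500).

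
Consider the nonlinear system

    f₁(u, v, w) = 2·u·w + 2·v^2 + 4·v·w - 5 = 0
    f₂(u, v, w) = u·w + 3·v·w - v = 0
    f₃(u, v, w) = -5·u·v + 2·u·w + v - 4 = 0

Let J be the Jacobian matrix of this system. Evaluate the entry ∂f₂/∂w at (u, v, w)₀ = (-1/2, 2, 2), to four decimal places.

5.5000

∂f₂/∂w = u + 3·v.
At (-1/2, 2, 2) this is 5.5000.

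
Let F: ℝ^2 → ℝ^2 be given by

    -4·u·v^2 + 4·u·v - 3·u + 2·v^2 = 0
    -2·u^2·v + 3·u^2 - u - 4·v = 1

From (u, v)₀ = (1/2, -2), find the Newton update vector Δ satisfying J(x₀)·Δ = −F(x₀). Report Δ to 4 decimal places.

At (1/2, -2): F = (-5.5000, 8.2500).
Jacobian J = [[-4·v^2 + 4·v - 3, -8·u·v + 4·u + 4·v], [-4·u·v + 6·u - 1, -2·u^2 - 4]].
At the point, J = [[-27.0000, 2.0000], [6.0000, -4.5000]] (det J = 109.5000).
Solving J·Δ = −F gives Δ = (-0.0753, 1.7329).

(-0.0753, 1.7329)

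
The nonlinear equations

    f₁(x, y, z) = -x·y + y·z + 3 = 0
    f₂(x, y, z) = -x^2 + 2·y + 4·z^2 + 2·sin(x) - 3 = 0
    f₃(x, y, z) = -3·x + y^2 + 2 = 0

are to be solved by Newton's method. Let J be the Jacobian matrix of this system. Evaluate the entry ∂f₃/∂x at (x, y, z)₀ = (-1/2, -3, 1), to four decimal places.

∂f₃/∂x = -3.
At (-1/2, -3, 1) this is -3.0000.

-3.0000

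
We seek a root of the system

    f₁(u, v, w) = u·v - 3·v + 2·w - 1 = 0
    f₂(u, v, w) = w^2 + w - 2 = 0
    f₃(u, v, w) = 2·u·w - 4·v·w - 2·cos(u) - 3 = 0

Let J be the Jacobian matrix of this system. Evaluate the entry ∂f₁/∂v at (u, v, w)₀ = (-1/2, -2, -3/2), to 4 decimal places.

∂f₁/∂v = u - 3.
At (-1/2, -2, -3/2) this is -3.5000.

-3.5000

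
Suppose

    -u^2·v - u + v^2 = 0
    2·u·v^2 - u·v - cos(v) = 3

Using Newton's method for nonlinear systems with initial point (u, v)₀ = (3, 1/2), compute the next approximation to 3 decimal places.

At (3, 1/2): F = (-7.250, -3.87758).
Jacobian J = [[-2·u·v - 1, -u^2 + 2·v], [2·v^2 - v, 4·u·v - u + sin(v)]].
At the point, J = [[-4.000, -8.000], [0.000, 3.47943]] (det J = -13.91770).
Solving J·Δ = −F gives Δ = (-4.041, 1.114).
Then the next iterate is (u, v)₁ = (-1.041, 1.614).

(-1.041, 1.614)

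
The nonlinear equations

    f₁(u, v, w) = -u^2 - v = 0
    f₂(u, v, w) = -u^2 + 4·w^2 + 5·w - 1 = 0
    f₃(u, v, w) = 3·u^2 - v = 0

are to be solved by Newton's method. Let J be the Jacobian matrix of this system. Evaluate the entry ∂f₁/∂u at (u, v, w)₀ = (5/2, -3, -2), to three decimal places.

-5.000

∂f₁/∂u = -2·u.
At (5/2, -3, -2) this is -5.000.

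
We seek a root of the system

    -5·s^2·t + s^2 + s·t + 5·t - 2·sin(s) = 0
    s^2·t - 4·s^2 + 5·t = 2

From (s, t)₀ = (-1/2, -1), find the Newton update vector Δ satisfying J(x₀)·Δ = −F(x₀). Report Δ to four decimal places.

(0.2587, 1.3250)

At (-1/2, -1): F = (-2.041149, -8.2500).
Jacobian J = [[-10·s·t + 2·s + t - 2·cos(s), -5·s^2 + s + 5], [2·s·t - 8·s, s^2 + 5]].
At the point, J = [[-8.755165, 3.2500], [5.0000, 5.2500]] (det J = -62.214617).
Solving J·Δ = −F gives Δ = (0.2587, 1.3250).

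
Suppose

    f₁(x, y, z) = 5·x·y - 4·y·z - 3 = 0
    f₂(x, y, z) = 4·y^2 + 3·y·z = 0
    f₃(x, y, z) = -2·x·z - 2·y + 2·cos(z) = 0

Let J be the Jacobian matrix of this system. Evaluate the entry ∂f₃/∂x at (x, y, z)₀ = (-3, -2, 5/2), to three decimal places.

-5.000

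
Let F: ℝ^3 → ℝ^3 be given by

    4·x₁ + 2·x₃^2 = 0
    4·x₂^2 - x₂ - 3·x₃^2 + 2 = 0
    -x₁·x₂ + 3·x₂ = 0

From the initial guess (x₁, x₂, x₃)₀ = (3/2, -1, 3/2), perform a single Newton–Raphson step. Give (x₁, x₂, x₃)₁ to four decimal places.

(0.9167, 0.3889, 0.1389)

At (3/2, -1, 3/2): F = (10.5000, 0.2500, -1.5000).
Jacobian J = [[4, 0, 4·x₃], [0, 8·x₂ - 1, -6·x₃], [-x₂, -x₁ + 3, 0]].
At the point, J = [[4.0000, 0.0000, 6.0000], [0.0000, -9.0000, -9.0000], [1.0000, 1.5000, 0.0000]] (det J = 108.0000).
Solving J·Δ = −F gives Δ = (-0.5833, 1.3889, -1.3611).
Then the next iterate is (x₁, x₂, x₃)₁ = (0.9167, 0.3889, 0.1389).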